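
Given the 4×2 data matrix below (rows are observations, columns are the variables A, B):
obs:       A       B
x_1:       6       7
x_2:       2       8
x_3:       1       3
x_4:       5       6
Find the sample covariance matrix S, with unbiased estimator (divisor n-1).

Step 1 — column means:
  mean(A) = (6 + 2 + 1 + 5) / 4 = 14/4 = 3.5
  mean(B) = (7 + 8 + 3 + 6) / 4 = 24/4 = 6

Step 2 — sample covariance S[i,j] = (1/(n-1)) · Σ_k (x_{k,i} - mean_i) · (x_{k,j} - mean_j), with n-1 = 3.
  S[A,A] = ((2.5)·(2.5) + (-1.5)·(-1.5) + (-2.5)·(-2.5) + (1.5)·(1.5)) / 3 = 17/3 = 5.6667
  S[A,B] = ((2.5)·(1) + (-1.5)·(2) + (-2.5)·(-3) + (1.5)·(0)) / 3 = 7/3 = 2.3333
  S[B,B] = ((1)·(1) + (2)·(2) + (-3)·(-3) + (0)·(0)) / 3 = 14/3 = 4.6667

S is symmetric (S[j,i] = S[i,j]). Assembling:

S = [[5.6667, 2.3333],
 [2.3333, 4.6667]]


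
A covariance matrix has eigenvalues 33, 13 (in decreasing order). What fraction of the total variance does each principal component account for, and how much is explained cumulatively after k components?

Step 1 — total variance = trace(Sigma) = Σ λ_i = 33 + 13 = 46.

Step 2 — fraction explained by component i = λ_i / Σ λ:
  PC1: 33/46 = 0.7174
  PC2: 13/46 = 0.2826

Step 3 — cumulative fraction after k components = (λ_1 + ... + λ_k) / Σ λ:
  k = 1: 33/46 = 0.7174
  k = 2: (33 + 13)/46 = 46/46 = 1

Summary (fraction, with percent):

explained: PC1 0.7174 (71.74%), PC2 0.2826 (28.26%);  cumulative: 0.7174, 1


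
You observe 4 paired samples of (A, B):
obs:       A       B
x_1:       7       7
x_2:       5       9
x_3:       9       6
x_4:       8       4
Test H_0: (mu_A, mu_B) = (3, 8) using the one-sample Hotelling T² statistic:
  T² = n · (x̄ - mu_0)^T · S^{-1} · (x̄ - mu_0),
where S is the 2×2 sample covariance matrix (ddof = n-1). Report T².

Step 1 — sample mean vector:
  mean(A) = (7 + 5 + 9 + 8) / 4 = 29/4 = 7.25
  mean(B) = (7 + 9 + 6 + 4) / 4 = 26/4 = 6.5
  x̄ = (7.25, 6.5),  deviation x̄ - mu_0 = (7.25, 6.5) - (3, 8) = (4.25, -1.5).

Step 2 — sample covariance matrix, S[i,j] = (1/(n-1)) · Σ_k (x_{k,i} - mean_i) · (x_{k,j} - mean_j), divisor n-1 = 3:
  S[A,A] = ((-0.25)·(-0.25) + (-2.25)·(-2.25) + (1.75)·(1.75) + (0.75)·(0.75)) / 3 = 8.75/3 = 2.9167
  S[A,B] = ((-0.25)·(0.5) + (-2.25)·(2.5) + (1.75)·(-0.5) + (0.75)·(-2.5)) / 3 = -8.5/3 = -2.8333
  S[B,B] = ((0.5)·(0.5) + (2.5)·(2.5) + (-0.5)·(-0.5) + (-2.5)·(-2.5)) / 3 = 13/3 = 4.3333
  S = [[2.9167, -2.8333],
 [-2.8333, 4.3333]].

Step 3 — invert S. det(S) = 2.9167·4.3333 - (-2.8333)² = 4.6111.
  S^{-1} = (1/det) · [[d, -b], [-b, a]] = [[0.9398, 0.6145],
 [0.6145, 0.6325]].

Step 4 — quadratic form (x̄ - mu_0)^T · S^{-1} · (x̄ - mu_0):
  S^{-1} · (x̄ - mu_0) = (3.0723, 1.6627),
  (x̄ - mu_0)^T · [...] = (4.25)·(3.0723) + (-1.5)·(1.6627) = 10.5633.

Step 5 — scale by n: T² = 4 · 10.5633 = 42.253.

T² ≈ 42.253


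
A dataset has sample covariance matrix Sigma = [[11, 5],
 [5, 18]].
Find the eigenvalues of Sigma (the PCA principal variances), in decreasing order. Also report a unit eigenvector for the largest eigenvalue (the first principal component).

Step 1 — characteristic polynomial of 2×2 Sigma:
  det(Sigma - λI) = λ² - trace · λ + det = 0.
  trace = 11 + 18 = 29, det = 11·18 - (5)² = 173.
Step 2 — discriminant:
  Δ = trace² - 4·det = 841 - 692 = 149.
Step 3 — eigenvalues:
  λ = (trace ± √Δ)/2 = (29 ± 12.2066)/2,
  λ_1 = 20.6033,  λ_2 = 8.3967.

Step 4 — unit eigenvector for λ_1: solve (Sigma - λ_1 I)v = 0. First row:
  (11 - 20.6033)·v_x + (5)·v_y = 0, i.e. (-9.6033)·v_x + (5)·v_y = 0,
  so v ∝ (b, λ_1 - a) = (5, 9.6033) = u.
  ||u|| = √((5)² + (9.6033)²) = √(117.2229) ≈ 10.827,
  v_1 = u/||u|| ≈ (0.4618, 0.887) (||v_1|| = 1).

λ_1 = 20.6033,  λ_2 = 8.3967;  v_1 ≈ (0.4618, 0.887)


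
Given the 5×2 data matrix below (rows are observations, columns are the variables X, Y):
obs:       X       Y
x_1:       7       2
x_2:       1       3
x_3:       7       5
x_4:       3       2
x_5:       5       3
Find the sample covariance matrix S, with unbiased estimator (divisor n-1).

Step 1 — column means:
  mean(X) = (7 + 1 + 7 + 3 + 5) / 5 = 23/5 = 4.6
  mean(Y) = (2 + 3 + 5 + 2 + 3) / 5 = 15/5 = 3

Step 2 — sample covariance S[i,j] = (1/(n-1)) · Σ_k (x_{k,i} - mean_i) · (x_{k,j} - mean_j), with n-1 = 4.
  S[X,X] = ((2.4)·(2.4) + (-3.6)·(-3.6) + (2.4)·(2.4) + (-1.6)·(-1.6) + (0.4)·(0.4)) / 4 = 27.2/4 = 6.8
  S[X,Y] = ((2.4)·(-1) + (-3.6)·(0) + (2.4)·(2) + (-1.6)·(-1) + (0.4)·(0)) / 4 = 4/4 = 1
  S[Y,Y] = ((-1)·(-1) + (0)·(0) + (2)·(2) + (-1)·(-1) + (0)·(0)) / 4 = 6/4 = 1.5

S is symmetric (S[j,i] = S[i,j]). Assembling:

S = [[6.8, 1],
 [1, 1.5]]


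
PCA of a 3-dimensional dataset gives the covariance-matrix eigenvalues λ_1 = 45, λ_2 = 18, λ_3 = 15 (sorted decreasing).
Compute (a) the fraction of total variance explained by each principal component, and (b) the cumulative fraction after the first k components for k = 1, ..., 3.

Step 1 — total variance = trace(Sigma) = Σ λ_i = 45 + 18 + 15 = 78.

Step 2 — fraction explained by component i = λ_i / Σ λ:
  PC1: 45/78 = 0.5769
  PC2: 18/78 = 0.2308
  PC3: 15/78 = 0.1923

Step 3 — cumulative fraction after k components = (λ_1 + ... + λ_k) / Σ λ:
  k = 1: 45/78 = 0.5769
  k = 2: (45 + 18)/78 = 63/78 = 0.8077
  k = 3: (45 + 18 + 15)/78 = 78/78 = 1

Summary (fraction, with percent):

explained: PC1 0.5769 (57.69%), PC2 0.2308 (23.08%), PC3 0.1923 (19.23%);  cumulative: 0.5769, 0.8077, 1


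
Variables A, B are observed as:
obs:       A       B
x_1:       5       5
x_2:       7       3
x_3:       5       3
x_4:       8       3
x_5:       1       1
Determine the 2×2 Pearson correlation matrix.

Step 1 — column means:
  mean(A) = (5 + 7 + 5 + 8 + 1) / 5 = 26/5 = 5.2
  mean(B) = (5 + 3 + 3 + 3 + 1) / 5 = 15/5 = 3

Step 2 — sample variances and covariances s[i,j] = (1/(n-1)) · Σ_k (x_{k,i} - mean_i) · (x_{k,j} - mean_j), with n-1 = 4:
  s[A,A] = ((-0.2)·(-0.2) + (1.8)·(1.8) + (-0.2)·(-0.2) + (2.8)·(2.8) + (-4.2)·(-4.2)) / 4 = 28.8/4 = 7.2
  s[A,B] = ((-0.2)·(2) + (1.8)·(0) + (-0.2)·(0) + (2.8)·(0) + (-4.2)·(-2)) / 4 = 8/4 = 2
  s[B,B] = ((2)·(2) + (0)·(0) + (0)·(0) + (0)·(0) + (-2)·(-2)) / 4 = 8/4 = 2
  Sample standard deviations s_i = √(s[i,i]):
  s(A) = √(7.2) = 2.6833
  s(B) = √(2) = 1.4142

Step 3 — r_{ij} = s_{ij} / (s_i · s_j):
  r[A,A] = 1 (diagonal).
  r[A,B] = 2 / (2.6833 · 1.4142) = 2 / 3.7947 = 0.527
  r[B,B] = 1 (diagonal).

R is symmetric with unit diagonal. Assembling:

R = [[1, 0.527],
 [0.527, 1]]


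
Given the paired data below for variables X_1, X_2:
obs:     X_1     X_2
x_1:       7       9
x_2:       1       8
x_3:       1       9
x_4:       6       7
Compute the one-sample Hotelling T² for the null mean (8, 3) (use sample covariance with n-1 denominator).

Step 1 — sample mean vector:
  mean(X_1) = (7 + 1 + 1 + 6) / 4 = 15/4 = 3.75
  mean(X_2) = (9 + 8 + 9 + 7) / 4 = 33/4 = 8.25
  x̄ = (3.75, 8.25),  deviation x̄ - mu_0 = (3.75, 8.25) - (8, 3) = (-4.25, 5.25).

Step 2 — sample covariance matrix, S[i,j] = (1/(n-1)) · Σ_k (x_{k,i} - mean_i) · (x_{k,j} - mean_j), divisor n-1 = 3:
  S[X_1,X_1] = ((3.25)·(3.25) + (-2.75)·(-2.75) + (-2.75)·(-2.75) + (2.25)·(2.25)) / 3 = 30.75/3 = 10.25
  S[X_1,X_2] = ((3.25)·(0.75) + (-2.75)·(-0.25) + (-2.75)·(0.75) + (2.25)·(-1.25)) / 3 = -1.75/3 = -0.5833
  S[X_2,X_2] = ((0.75)·(0.75) + (-0.25)·(-0.25) + (0.75)·(0.75) + (-1.25)·(-1.25)) / 3 = 2.75/3 = 0.9167
  S = [[10.25, -0.5833],
 [-0.5833, 0.9167]].

Step 3 — invert S. det(S) = 10.25·0.9167 - (-0.5833)² = 9.0556.
  S^{-1} = (1/det) · [[d, -b], [-b, a]] = [[0.1012, 0.0644],
 [0.0644, 1.1319]].

Step 4 — quadratic form (x̄ - mu_0)^T · S^{-1} · (x̄ - mu_0):
  S^{-1} · (x̄ - mu_0) = (-0.092, 5.6687),
  (x̄ - mu_0)^T · [...] = (-4.25)·(-0.092) + (5.25)·(5.6687) = 30.1518.

Step 5 — scale by n: T² = 4 · 30.1518 = 120.6074.

T² ≈ 120.6074


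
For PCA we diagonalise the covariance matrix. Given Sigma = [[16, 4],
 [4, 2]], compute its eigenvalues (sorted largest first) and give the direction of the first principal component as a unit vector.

Step 1 — characteristic polynomial of 2×2 Sigma:
  det(Sigma - λI) = λ² - trace · λ + det = 0.
  trace = 16 + 2 = 18, det = 16·2 - (4)² = 16.
Step 2 — discriminant:
  Δ = trace² - 4·det = 324 - 64 = 260.
Step 3 — eigenvalues:
  λ = (trace ± √Δ)/2 = (18 ± 16.1245)/2,
  λ_1 = 17.0623,  λ_2 = 0.9377.

Step 4 — unit eigenvector for λ_1: solve (Sigma - λ_1 I)v = 0. First row:
  (16 - 17.0623)·v_x + (4)·v_y = 0, i.e. (-1.0623)·v_x + (4)·v_y = 0,
  so v ∝ (b, λ_1 - a) = (4, 1.0623) = u.
  ||u|| = √((4)² + (1.0623)²) = √(17.1284) ≈ 4.1386,
  v_1 = u/||u|| ≈ (0.9665, 0.2567) (||v_1|| = 1).

λ_1 = 17.0623,  λ_2 = 0.9377;  v_1 ≈ (0.9665, 0.2567)


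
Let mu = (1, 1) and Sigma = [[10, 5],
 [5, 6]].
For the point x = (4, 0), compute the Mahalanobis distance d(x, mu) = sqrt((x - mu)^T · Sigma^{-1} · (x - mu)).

Step 1 — centre the observation: (x - mu) = (3, -1).

Step 2 — invert Sigma. det(Sigma) = 10·6 - (5)² = 35.
  Sigma^{-1} = (1/det) · [[d, -b], [-b, a]] = [[0.1714, -0.1429],
 [-0.1429, 0.2857]].

Step 3 — form the quadratic (x - mu)^T · Sigma^{-1} · (x - mu):
  Sigma^{-1} · (x - mu) = (0.6571, -0.7143).
  (x - mu)^T · [Sigma^{-1} · (x - mu)] = (3)·(0.6571) + (-1)·(-0.7143) = 2.6857.

Step 4 — take square root: d = √(2.6857) ≈ 1.6388.

d(x, mu) = √(2.6857) ≈ 1.6388


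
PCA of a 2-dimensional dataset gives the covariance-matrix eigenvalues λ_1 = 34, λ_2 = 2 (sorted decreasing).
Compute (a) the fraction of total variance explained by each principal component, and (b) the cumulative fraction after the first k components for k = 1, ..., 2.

Step 1 — total variance = trace(Sigma) = Σ λ_i = 34 + 2 = 36.

Step 2 — fraction explained by component i = λ_i / Σ λ:
  PC1: 34/36 = 0.9444
  PC2: 2/36 = 0.0556

Step 3 — cumulative fraction after k components = (λ_1 + ... + λ_k) / Σ λ:
  k = 1: 34/36 = 0.9444
  k = 2: (34 + 2)/36 = 36/36 = 1

Summary (fraction, with percent):

explained: PC1 0.9444 (94.44%), PC2 0.0556 (5.56%);  cumulative: 0.9444, 1


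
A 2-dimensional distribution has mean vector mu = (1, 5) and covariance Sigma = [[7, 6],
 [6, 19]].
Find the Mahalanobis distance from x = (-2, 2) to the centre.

Step 1 — centre the observation: (x - mu) = (-3, -3).

Step 2 — invert Sigma. det(Sigma) = 7·19 - (6)² = 97.
  Sigma^{-1} = (1/det) · [[d, -b], [-b, a]] = [[0.1959, -0.0619],
 [-0.0619, 0.0722]].

Step 3 — form the quadratic (x - mu)^T · Sigma^{-1} · (x - mu):
  Sigma^{-1} · (x - mu) = (-0.4021, -0.0309).
  (x - mu)^T · [Sigma^{-1} · (x - mu)] = (-3)·(-0.4021) + (-3)·(-0.0309) = 1.299.

Step 4 — take square root: d = √(1.299) ≈ 1.1397.

d(x, mu) = √(1.299) ≈ 1.1397


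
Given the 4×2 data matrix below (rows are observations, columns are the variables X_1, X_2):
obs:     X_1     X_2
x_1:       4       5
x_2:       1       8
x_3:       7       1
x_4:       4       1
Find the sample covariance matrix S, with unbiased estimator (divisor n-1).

Step 1 — column means:
  mean(X_1) = (4 + 1 + 7 + 4) / 4 = 16/4 = 4
  mean(X_2) = (5 + 8 + 1 + 1) / 4 = 15/4 = 3.75

Step 2 — sample covariance S[i,j] = (1/(n-1)) · Σ_k (x_{k,i} - mean_i) · (x_{k,j} - mean_j), with n-1 = 3.
  S[X_1,X_1] = ((0)·(0) + (-3)·(-3) + (3)·(3) + (0)·(0)) / 3 = 18/3 = 6
  S[X_1,X_2] = ((0)·(1.25) + (-3)·(4.25) + (3)·(-2.75) + (0)·(-2.75)) / 3 = -21/3 = -7
  S[X_2,X_2] = ((1.25)·(1.25) + (4.25)·(4.25) + (-2.75)·(-2.75) + (-2.75)·(-2.75)) / 3 = 34.75/3 = 11.5833

S is symmetric (S[j,i] = S[i,j]). Assembling:

S = [[6, -7],
 [-7, 11.5833]]


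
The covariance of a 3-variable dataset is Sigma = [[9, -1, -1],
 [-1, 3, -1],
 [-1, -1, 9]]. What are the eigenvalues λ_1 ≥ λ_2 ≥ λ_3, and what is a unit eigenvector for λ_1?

Step 1 — characteristic polynomial p(λ) = det(λI - Sigma) = λ³ - tr·λ² + c_1·λ - det, where tr = trace, c_1 = sum of the principal 2×2 minors, det = det(Sigma):
  tr = 9 + 3 + 9 = 21,
  c_1 = (9·3 - (-1)²) + (9·9 - (-1)²) + (3·9 - (-1)²) = 26 + 80 + 26 = 132,
  det = 9·(3·9 - (-1)²) - (-1)·((-1)·9 - (-1)·(-1)) + (-1)·((-1)·(-1) - 3·(-1)) = 9·(26) - (-1)·(-10) + (-1)·(4) = 220.
  So p(λ) = λ³ - 21λ² + 132λ - 220.
Step 2 — look for an integer root (rational root theorem: any rational root is an integer divisor of 220). Testing λ = 10:
  p(10) = 1000 - 2100 + 1320 - 220 = 0  ✓
  Dividing out (λ - 10): p(λ) = (λ - 10)(λ² - 11λ + 22).
Step 3 — remaining eigenvalues from the quadratic λ² - 11λ + 22 = 0:
  Δ = 11² - 4·22 = 121 - 88 = 33,  λ = (11 ± √33)/2 = (11 ± 5.7446)/2 ≈ 8.3723 or 2.6277.
  Sorted: λ_1 = 10,  λ_2 = 8.3723,  λ_3 = 2.6277  (check: sum = 21 = tr ✓).

Step 4 — unit eigenvector for λ_1 = 10: v spans the null space of (Sigma - λ_1 I), whose rows are
  r_1 = (-1, -1, -1),  r_2 = (-1, -7, -1),  r_3 = (-1, -1, -1).
  v is orthogonal to every row, so take v ∝ r_1 × r_2 = ((-1)·(-1) - (-1)·(-7), (-1)·(-1) - (-1)·(-1), (-1)·(-7) - (-1)·(-1)) = (-6, 0, 6).
  Rescale (divide by 6; multiply by -1 so the first nonzero entry is positive): u = (1, 0, -1).
  ||u|| = √((1)² + (0)² + (-1)²) = √(2) ≈ 1.4142,  v_1 = u/||u|| ≈ (0.7071, 0, -0.7071) (||v_1|| = 1).

λ_1 = 10,  λ_2 = 8.3723,  λ_3 = 2.6277;  v_1 ≈ (0.7071, 0, -0.7071)


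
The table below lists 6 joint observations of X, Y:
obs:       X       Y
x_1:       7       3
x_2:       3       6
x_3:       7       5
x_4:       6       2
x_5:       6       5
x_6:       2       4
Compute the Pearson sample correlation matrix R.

Step 1 — column means:
  mean(X) = (7 + 3 + 7 + 6 + 6 + 2) / 6 = 31/6 = 5.1667
  mean(Y) = (3 + 6 + 5 + 2 + 5 + 4) / 6 = 25/6 = 4.1667

Step 2 — sample variances and covariances s[i,j] = (1/(n-1)) · Σ_k (x_{k,i} - mean_i) · (x_{k,j} - mean_j), with n-1 = 5:
  s[X,X] = ((1.8333)·(1.8333) + (-2.1667)·(-2.1667) + (1.8333)·(1.8333) + (0.8333)·(0.8333) + (0.8333)·(0.8333) + (-3.1667)·(-3.1667)) / 5 = 22.8333/5 = 4.5667
  s[X,Y] = ((1.8333)·(-1.1667) + (-2.1667)·(1.8333) + (1.8333)·(0.8333) + (0.8333)·(-2.1667) + (0.8333)·(0.8333) + (-3.1667)·(-0.1667)) / 5 = -5.1667/5 = -1.0333
  s[Y,Y] = ((-1.1667)·(-1.1667) + (1.8333)·(1.8333) + (0.8333)·(0.8333) + (-2.1667)·(-2.1667) + (0.8333)·(0.8333) + (-0.1667)·(-0.1667)) / 5 = 10.8333/5 = 2.1667
  Sample standard deviations s_i = √(s[i,i]):
  s(X) = √(4.5667) = 2.137
  s(Y) = √(2.1667) = 1.472

Step 3 — r_{ij} = s_{ij} / (s_i · s_j):
  r[X,X] = 1 (diagonal).
  r[X,Y] = -1.0333 / (2.137 · 1.472) = -1.0333 / 3.1455 = -0.3285
  r[Y,Y] = 1 (diagonal).

R is symmetric with unit diagonal. Assembling:

R = [[1, -0.3285],
 [-0.3285, 1]]


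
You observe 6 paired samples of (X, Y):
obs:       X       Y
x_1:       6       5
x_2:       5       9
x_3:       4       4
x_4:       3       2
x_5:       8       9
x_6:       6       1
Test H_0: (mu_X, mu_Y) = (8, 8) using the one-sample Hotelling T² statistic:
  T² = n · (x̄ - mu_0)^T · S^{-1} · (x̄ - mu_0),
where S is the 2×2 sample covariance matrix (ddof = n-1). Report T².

Step 1 — sample mean vector:
  mean(X) = (6 + 5 + 4 + 3 + 8 + 6) / 6 = 32/6 = 5.3333
  mean(Y) = (5 + 9 + 4 + 2 + 9 + 1) / 6 = 30/6 = 5
  x̄ = (5.3333, 5),  deviation x̄ - mu_0 = (5.3333, 5) - (8, 8) = (-2.6667, -3).

Step 2 — sample covariance matrix, S[i,j] = (1/(n-1)) · Σ_k (x_{k,i} - mean_i) · (x_{k,j} - mean_j), divisor n-1 = 5:
  S[X,X] = ((0.6667)·(0.6667) + (-0.3333)·(-0.3333) + (-1.3333)·(-1.3333) + (-2.3333)·(-2.3333) + (2.6667)·(2.6667) + (0.6667)·(0.6667)) / 5 = 15.3333/5 = 3.0667
  S[X,Y] = ((0.6667)·(0) + (-0.3333)·(4) + (-1.3333)·(-1) + (-2.3333)·(-3) + (2.6667)·(4) + (0.6667)·(-4)) / 5 = 15/5 = 3
  S[Y,Y] = ((0)·(0) + (4)·(4) + (-1)·(-1) + (-3)·(-3) + (4)·(4) + (-4)·(-4)) / 5 = 58/5 = 11.6
  S = [[3.0667, 3],
 [3, 11.6]].

Step 3 — invert S. det(S) = 3.0667·11.6 - (3)² = 26.5733.
  S^{-1} = (1/det) · [[d, -b], [-b, a]] = [[0.4365, -0.1129],
 [-0.1129, 0.1154]].

Step 4 — quadratic form (x̄ - mu_0)^T · S^{-1} · (x̄ - mu_0):
  S^{-1} · (x̄ - mu_0) = (-0.8254, -0.0452),
  (x̄ - mu_0)^T · [...] = (-2.6667)·(-0.8254) + (-3)·(-0.0452) = 2.3365.

Step 5 — scale by n: T² = 6 · 2.3365 = 14.0191.

T² ≈ 14.0191


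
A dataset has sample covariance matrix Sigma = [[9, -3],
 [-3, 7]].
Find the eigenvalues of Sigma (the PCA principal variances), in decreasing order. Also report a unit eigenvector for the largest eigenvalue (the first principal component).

Step 1 — characteristic polynomial of 2×2 Sigma:
  det(Sigma - λI) = λ² - trace · λ + det = 0.
  trace = 9 + 7 = 16, det = 9·7 - (-3)² = 54.
Step 2 — discriminant:
  Δ = trace² - 4·det = 256 - 216 = 40.
Step 3 — eigenvalues:
  λ = (trace ± √Δ)/2 = (16 ± 6.3246)/2,
  λ_1 = 11.1623,  λ_2 = 4.8377.

Step 4 — unit eigenvector for λ_1: solve (Sigma - λ_1 I)v = 0. First row:
  (9 - 11.1623)·v_x + (-3)·v_y = 0, i.e. (-2.1623)·v_x + (-3)·v_y = 0,
  so v ∝ (b, λ_1 - a) = (-3, 2.1623); multiply by -1 so the first entry is positive: u = (3, -2.1623).
  ||u|| = √((3)² + (-2.1623)²) = √(13.6754) ≈ 3.698,
  v_1 = u/||u|| ≈ (0.8112, -0.5847) (||v_1|| = 1).

λ_1 = 11.1623,  λ_2 = 4.8377;  v_1 ≈ (0.8112, -0.5847)


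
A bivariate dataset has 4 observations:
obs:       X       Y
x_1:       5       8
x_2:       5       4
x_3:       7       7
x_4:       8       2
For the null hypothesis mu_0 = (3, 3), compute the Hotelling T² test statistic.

Step 1 — sample mean vector:
  mean(X) = (5 + 5 + 7 + 8) / 4 = 25/4 = 6.25
  mean(Y) = (8 + 4 + 7 + 2) / 4 = 21/4 = 5.25
  x̄ = (6.25, 5.25),  deviation x̄ - mu_0 = (6.25, 5.25) - (3, 3) = (3.25, 2.25).

Step 2 — sample covariance matrix, S[i,j] = (1/(n-1)) · Σ_k (x_{k,i} - mean_i) · (x_{k,j} - mean_j), divisor n-1 = 3:
  S[X,X] = ((-1.25)·(-1.25) + (-1.25)·(-1.25) + (0.75)·(0.75) + (1.75)·(1.75)) / 3 = 6.75/3 = 2.25
  S[X,Y] = ((-1.25)·(2.75) + (-1.25)·(-1.25) + (0.75)·(1.75) + (1.75)·(-3.25)) / 3 = -6.25/3 = -2.0833
  S[Y,Y] = ((2.75)·(2.75) + (-1.25)·(-1.25) + (1.75)·(1.75) + (-3.25)·(-3.25)) / 3 = 22.75/3 = 7.5833
  S = [[2.25, -2.0833],
 [-2.0833, 7.5833]].

Step 3 — invert S. det(S) = 2.25·7.5833 - (-2.0833)² = 12.7222.
  S^{-1} = (1/det) · [[d, -b], [-b, a]] = [[0.5961, 0.1638],
 [0.1638, 0.1769]].

Step 4 — quadratic form (x̄ - mu_0)^T · S^{-1} · (x̄ - mu_0):
  S^{-1} · (x̄ - mu_0) = (2.3057, 0.9301),
  (x̄ - mu_0)^T · [...] = (3.25)·(2.3057) + (2.25)·(0.9301) = 9.5862.

Step 5 — scale by n: T² = 4 · 9.5862 = 38.345.

T² ≈ 38.345


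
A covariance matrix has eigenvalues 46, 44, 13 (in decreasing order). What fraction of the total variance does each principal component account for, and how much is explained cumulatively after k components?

Step 1 — total variance = trace(Sigma) = Σ λ_i = 46 + 44 + 13 = 103.

Step 2 — fraction explained by component i = λ_i / Σ λ:
  PC1: 46/103 = 0.4466
  PC2: 44/103 = 0.4272
  PC3: 13/103 = 0.1262

Step 3 — cumulative fraction after k components = (λ_1 + ... + λ_k) / Σ λ:
  k = 1: 46/103 = 0.4466
  k = 2: (46 + 44)/103 = 90/103 = 0.8738
  k = 3: (46 + 44 + 13)/103 = 103/103 = 1

Summary (fraction, with percent):

explained: PC1 0.4466 (44.66%), PC2 0.4272 (42.72%), PC3 0.1262 (12.62%);  cumulative: 0.4466, 0.8738, 1


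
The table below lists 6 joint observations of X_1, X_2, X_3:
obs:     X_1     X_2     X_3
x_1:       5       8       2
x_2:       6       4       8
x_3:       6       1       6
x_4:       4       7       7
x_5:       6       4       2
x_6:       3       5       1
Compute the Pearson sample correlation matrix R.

Step 1 — column means:
  mean(X_1) = (5 + 6 + 6 + 4 + 6 + 3) / 6 = 30/6 = 5
  mean(X_2) = (8 + 4 + 1 + 7 + 4 + 5) / 6 = 29/6 = 4.8333
  mean(X_3) = (2 + 8 + 6 + 7 + 2 + 1) / 6 = 26/6 = 4.3333

Step 2 — sample variances and covariances s[i,j] = (1/(n-1)) · Σ_k (x_{k,i} - mean_i) · (x_{k,j} - mean_j), with n-1 = 5:
  s[X_1,X_1] = ((0)·(0) + (1)·(1) + (1)·(1) + (-1)·(-1) + (1)·(1) + (-2)·(-2)) / 5 = 8/5 = 1.6
  s[X_1,X_2] = ((0)·(3.1667) + (1)·(-0.8333) + (1)·(-3.8333) + (-1)·(2.1667) + (1)·(-0.8333) + (-2)·(0.1667)) / 5 = -8/5 = -1.6
  s[X_1,X_3] = ((0)·(-2.3333) + (1)·(3.6667) + (1)·(1.6667) + (-1)·(2.6667) + (1)·(-2.3333) + (-2)·(-3.3333)) / 5 = 7/5 = 1.4
  s[X_2,X_2] = ((3.1667)·(3.1667) + (-0.8333)·(-0.8333) + (-3.8333)·(-3.8333) + (2.1667)·(2.1667) + (-0.8333)·(-0.8333) + (0.1667)·(0.1667)) / 5 = 30.8333/5 = 6.1667
  s[X_2,X_3] = ((3.1667)·(-2.3333) + (-0.8333)·(3.6667) + (-3.8333)·(1.6667) + (2.1667)·(2.6667) + (-0.8333)·(-2.3333) + (0.1667)·(-3.3333)) / 5 = -9.6667/5 = -1.9333
  s[X_3,X_3] = ((-2.3333)·(-2.3333) + (3.6667)·(3.6667) + (1.6667)·(1.6667) + (2.6667)·(2.6667) + (-2.3333)·(-2.3333) + (-3.3333)·(-3.3333)) / 5 = 45.3333/5 = 9.0667
  Sample standard deviations s_i = √(s[i,i]):
  s(X_1) = √(1.6) = 1.2649
  s(X_2) = √(6.1667) = 2.4833
  s(X_3) = √(9.0667) = 3.0111

Step 3 — r_{ij} = s_{ij} / (s_i · s_j):
  r[X_1,X_1] = 1 (diagonal).
  r[X_1,X_2] = -1.6 / (1.2649 · 2.4833) = -1.6 / 3.1411 = -0.5094
  r[X_1,X_3] = 1.4 / (1.2649 · 3.0111) = 1.4 / 3.8088 = 0.3676
  r[X_2,X_2] = 1 (diagonal).
  r[X_2,X_3] = -1.9333 / (2.4833 · 3.0111) = -1.9333 / 7.4774 = -0.2586
  r[X_3,X_3] = 1 (diagonal).

R is symmetric with unit diagonal. Assembling:

R = [[1, -0.5094, 0.3676],
 [-0.5094, 1, -0.2586],
 [0.3676, -0.2586, 1]]


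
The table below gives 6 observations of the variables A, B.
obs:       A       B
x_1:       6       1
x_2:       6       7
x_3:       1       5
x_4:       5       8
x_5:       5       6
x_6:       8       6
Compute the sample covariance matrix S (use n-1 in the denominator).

Step 1 — column means:
  mean(A) = (6 + 6 + 1 + 5 + 5 + 8) / 6 = 31/6 = 5.1667
  mean(B) = (1 + 7 + 5 + 8 + 6 + 6) / 6 = 33/6 = 5.5

Step 2 — sample covariance S[i,j] = (1/(n-1)) · Σ_k (x_{k,i} - mean_i) · (x_{k,j} - mean_j), with n-1 = 5.
  S[A,A] = ((0.8333)·(0.8333) + (0.8333)·(0.8333) + (-4.1667)·(-4.1667) + (-0.1667)·(-0.1667) + (-0.1667)·(-0.1667) + (2.8333)·(2.8333)) / 5 = 26.8333/5 = 5.3667
  S[A,B] = ((0.8333)·(-4.5) + (0.8333)·(1.5) + (-4.1667)·(-0.5) + (-0.1667)·(2.5) + (-0.1667)·(0.5) + (2.8333)·(0.5)) / 5 = 0.5/5 = 0.1
  S[B,B] = ((-4.5)·(-4.5) + (1.5)·(1.5) + (-0.5)·(-0.5) + (2.5)·(2.5) + (0.5)·(0.5) + (0.5)·(0.5)) / 5 = 29.5/5 = 5.9

S is symmetric (S[j,i] = S[i,j]). Assembling:

S = [[5.3667, 0.1],
 [0.1, 5.9]]


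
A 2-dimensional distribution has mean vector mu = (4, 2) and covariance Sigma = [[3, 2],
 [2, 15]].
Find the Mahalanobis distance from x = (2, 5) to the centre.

Step 1 — centre the observation: (x - mu) = (-2, 3).

Step 2 — invert Sigma. det(Sigma) = 3·15 - (2)² = 41.
  Sigma^{-1} = (1/det) · [[d, -b], [-b, a]] = [[0.3659, -0.0488],
 [-0.0488, 0.0732]].

Step 3 — form the quadratic (x - mu)^T · Sigma^{-1} · (x - mu):
  Sigma^{-1} · (x - mu) = (-0.878, 0.3171).
  (x - mu)^T · [Sigma^{-1} · (x - mu)] = (-2)·(-0.878) + (3)·(0.3171) = 2.7073.

Step 4 — take square root: d = √(2.7073) ≈ 1.6454.

d(x, mu) = √(2.7073) ≈ 1.6454


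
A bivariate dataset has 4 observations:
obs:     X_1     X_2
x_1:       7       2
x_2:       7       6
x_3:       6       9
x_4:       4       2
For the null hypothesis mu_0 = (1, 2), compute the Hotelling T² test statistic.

Step 1 — sample mean vector:
  mean(X_1) = (7 + 7 + 6 + 4) / 4 = 24/4 = 6
  mean(X_2) = (2 + 6 + 9 + 2) / 4 = 19/4 = 4.75
  x̄ = (6, 4.75),  deviation x̄ - mu_0 = (6, 4.75) - (1, 2) = (5, 2.75).

Step 2 — sample covariance matrix, S[i,j] = (1/(n-1)) · Σ_k (x_{k,i} - mean_i) · (x_{k,j} - mean_j), divisor n-1 = 3:
  S[X_1,X_1] = ((1)·(1) + (1)·(1) + (0)·(0) + (-2)·(-2)) / 3 = 6/3 = 2
  S[X_1,X_2] = ((1)·(-2.75) + (1)·(1.25) + (0)·(4.25) + (-2)·(-2.75)) / 3 = 4/3 = 1.3333
  S[X_2,X_2] = ((-2.75)·(-2.75) + (1.25)·(1.25) + (4.25)·(4.25) + (-2.75)·(-2.75)) / 3 = 34.75/3 = 11.5833
  S = [[2, 1.3333],
 [1.3333, 11.5833]].

Step 3 — invert S. det(S) = 2·11.5833 - (1.3333)² = 21.3889.
  S^{-1} = (1/det) · [[d, -b], [-b, a]] = [[0.5416, -0.0623],
 [-0.0623, 0.0935]].

Step 4 — quadratic form (x̄ - mu_0)^T · S^{-1} · (x̄ - mu_0):
  S^{-1} · (x̄ - mu_0) = (2.5364, -0.0545),
  (x̄ - mu_0)^T · [...] = (5)·(2.5364) + (2.75)·(-0.0545) = 12.5318.

Step 5 — scale by n: T² = 4 · 12.5318 = 50.1273.

T² ≈ 50.1273


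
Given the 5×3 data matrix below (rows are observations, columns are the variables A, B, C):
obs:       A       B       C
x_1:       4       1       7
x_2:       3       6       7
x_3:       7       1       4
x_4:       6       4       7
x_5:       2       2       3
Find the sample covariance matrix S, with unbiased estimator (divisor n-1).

Step 1 — column means:
  mean(A) = (4 + 3 + 7 + 6 + 2) / 5 = 22/5 = 4.4
  mean(B) = (1 + 6 + 1 + 4 + 2) / 5 = 14/5 = 2.8
  mean(C) = (7 + 7 + 4 + 7 + 3) / 5 = 28/5 = 5.6

Step 2 — sample covariance S[i,j] = (1/(n-1)) · Σ_k (x_{k,i} - mean_i) · (x_{k,j} - mean_j), with n-1 = 4.
  S[A,A] = ((-0.4)·(-0.4) + (-1.4)·(-1.4) + (2.6)·(2.6) + (1.6)·(1.6) + (-2.4)·(-2.4)) / 4 = 17.2/4 = 4.3
  S[A,B] = ((-0.4)·(-1.8) + (-1.4)·(3.2) + (2.6)·(-1.8) + (1.6)·(1.2) + (-2.4)·(-0.8)) / 4 = -4.6/4 = -1.15
  S[A,C] = ((-0.4)·(1.4) + (-1.4)·(1.4) + (2.6)·(-1.6) + (1.6)·(1.4) + (-2.4)·(-2.6)) / 4 = 1.8/4 = 0.45
  S[B,B] = ((-1.8)·(-1.8) + (3.2)·(3.2) + (-1.8)·(-1.8) + (1.2)·(1.2) + (-0.8)·(-0.8)) / 4 = 18.8/4 = 4.7
  S[B,C] = ((-1.8)·(1.4) + (3.2)·(1.4) + (-1.8)·(-1.6) + (1.2)·(1.4) + (-0.8)·(-2.6)) / 4 = 8.6/4 = 2.15
  S[C,C] = ((1.4)·(1.4) + (1.4)·(1.4) + (-1.6)·(-1.6) + (1.4)·(1.4) + (-2.6)·(-2.6)) / 4 = 15.2/4 = 3.8

S is symmetric (S[j,i] = S[i,j]). Assembling:

S = [[4.3, -1.15, 0.45],
 [-1.15, 4.7, 2.15],
 [0.45, 2.15, 3.8]]


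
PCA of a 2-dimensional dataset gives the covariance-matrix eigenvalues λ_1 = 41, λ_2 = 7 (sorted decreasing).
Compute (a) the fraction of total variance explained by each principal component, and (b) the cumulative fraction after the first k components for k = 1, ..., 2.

Step 1 — total variance = trace(Sigma) = Σ λ_i = 41 + 7 = 48.

Step 2 — fraction explained by component i = λ_i / Σ λ:
  PC1: 41/48 = 0.8542
  PC2: 7/48 = 0.1458

Step 3 — cumulative fraction after k components = (λ_1 + ... + λ_k) / Σ λ:
  k = 1: 41/48 = 0.8542
  k = 2: (41 + 7)/48 = 48/48 = 1

Summary (fraction, with percent):

explained: PC1 0.8542 (85.42%), PC2 0.1458 (14.58%);  cumulative: 0.8542, 1


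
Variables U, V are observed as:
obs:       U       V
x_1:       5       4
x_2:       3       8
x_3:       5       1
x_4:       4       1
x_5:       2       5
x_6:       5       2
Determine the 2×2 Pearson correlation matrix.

Step 1 — column means:
  mean(U) = (5 + 3 + 5 + 4 + 2 + 5) / 6 = 24/6 = 4
  mean(V) = (4 + 8 + 1 + 1 + 5 + 2) / 6 = 21/6 = 3.5

Step 2 — sample variances and covariances s[i,j] = (1/(n-1)) · Σ_k (x_{k,i} - mean_i) · (x_{k,j} - mean_j), with n-1 = 5:
  s[U,U] = ((1)·(1) + (-1)·(-1) + (1)·(1) + (0)·(0) + (-2)·(-2) + (1)·(1)) / 5 = 8/5 = 1.6
  s[U,V] = ((1)·(0.5) + (-1)·(4.5) + (1)·(-2.5) + (0)·(-2.5) + (-2)·(1.5) + (1)·(-1.5)) / 5 = -11/5 = -2.2
  s[V,V] = ((0.5)·(0.5) + (4.5)·(4.5) + (-2.5)·(-2.5) + (-2.5)·(-2.5) + (1.5)·(1.5) + (-1.5)·(-1.5)) / 5 = 37.5/5 = 7.5
  Sample standard deviations s_i = √(s[i,i]):
  s(U) = √(1.6) = 1.2649
  s(V) = √(7.5) = 2.7386

Step 3 — r_{ij} = s_{ij} / (s_i · s_j):
  r[U,U] = 1 (diagonal).
  r[U,V] = -2.2 / (1.2649 · 2.7386) = -2.2 / 3.4641 = -0.6351
  r[V,V] = 1 (diagonal).

R is symmetric with unit diagonal. Assembling:

R = [[1, -0.6351],
 [-0.6351, 1]]


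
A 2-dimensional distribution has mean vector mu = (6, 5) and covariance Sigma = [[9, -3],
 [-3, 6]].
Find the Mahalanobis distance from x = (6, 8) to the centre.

Step 1 — centre the observation: (x - mu) = (0, 3).

Step 2 — invert Sigma. det(Sigma) = 9·6 - (-3)² = 45.
  Sigma^{-1} = (1/det) · [[d, -b], [-b, a]] = [[0.1333, 0.0667],
 [0.0667, 0.2]].

Step 3 — form the quadratic (x - mu)^T · Sigma^{-1} · (x - mu):
  Sigma^{-1} · (x - mu) = (0.2, 0.6).
  (x - mu)^T · [Sigma^{-1} · (x - mu)] = (0)·(0.2) + (3)·(0.6) = 1.8.

Step 4 — take square root: d = √(1.8) ≈ 1.3416.

d(x, mu) = √(1.8) ≈ 1.3416


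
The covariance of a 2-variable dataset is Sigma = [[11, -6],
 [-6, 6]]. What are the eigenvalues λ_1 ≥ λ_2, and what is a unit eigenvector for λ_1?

Step 1 — characteristic polynomial of 2×2 Sigma:
  det(Sigma - λI) = λ² - trace · λ + det = 0.
  trace = 11 + 6 = 17, det = 11·6 - (-6)² = 30.
Step 2 — discriminant:
  Δ = trace² - 4·det = 289 - 120 = 169.
Step 3 — eigenvalues:
  λ = (trace ± √Δ)/2 = (17 ± 13)/2,
  λ_1 = 15,  λ_2 = 2.

Step 4 — unit eigenvector for λ_1: solve (Sigma - λ_1 I)v = 0. First row:
  (11 - 15)·v_x + (-6)·v_y = 0, i.e. (-4)·v_x + (-6)·v_y = 0,
  so v ∝ (b, λ_1 - a) = (-6, 4); multiply by -1 so the first entry is positive: u = (6, -4).
  ||u|| = √((6)² + (-4)²) = √(52) ≈ 7.2111,
  v_1 = u/||u|| ≈ (0.8321, -0.5547) (||v_1|| = 1).

λ_1 = 15,  λ_2 = 2;  v_1 ≈ (0.8321, -0.5547)


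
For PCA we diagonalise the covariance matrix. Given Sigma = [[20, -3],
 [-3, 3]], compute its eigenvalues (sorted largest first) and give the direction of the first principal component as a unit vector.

Step 1 — characteristic polynomial of 2×2 Sigma:
  det(Sigma - λI) = λ² - trace · λ + det = 0.
  trace = 20 + 3 = 23, det = 20·3 - (-3)² = 51.
Step 2 — discriminant:
  Δ = trace² - 4·det = 529 - 204 = 325.
Step 3 — eigenvalues:
  λ = (trace ± √Δ)/2 = (23 ± 18.0278)/2,
  λ_1 = 20.5139,  λ_2 = 2.4861.

Step 4 — unit eigenvector for λ_1: solve (Sigma - λ_1 I)v = 0. First row:
  (20 - 20.5139)·v_x + (-3)·v_y = 0, i.e. (-0.5139)·v_x + (-3)·v_y = 0,
  so v ∝ (b, λ_1 - a) = (-3, 0.5139); multiply by -1 so the first entry is positive: u = (3, -0.5139).
  ||u|| = √((3)² + (-0.5139)²) = √(9.2641) ≈ 3.0437,
  v_1 = u/||u|| ≈ (0.9856, -0.1688) (||v_1|| = 1).

λ_1 = 20.5139,  λ_2 = 2.4861;  v_1 ≈ (0.9856, -0.1688)


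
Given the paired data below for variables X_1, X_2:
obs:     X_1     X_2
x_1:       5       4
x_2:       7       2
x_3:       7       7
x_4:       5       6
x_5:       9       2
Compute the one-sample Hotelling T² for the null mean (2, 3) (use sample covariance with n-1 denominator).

Step 1 — sample mean vector:
  mean(X_1) = (5 + 7 + 7 + 5 + 9) / 5 = 33/5 = 6.6
  mean(X_2) = (4 + 2 + 7 + 6 + 2) / 5 = 21/5 = 4.2
  x̄ = (6.6, 4.2),  deviation x̄ - mu_0 = (6.6, 4.2) - (2, 3) = (4.6, 1.2).

Step 2 — sample covariance matrix, S[i,j] = (1/(n-1)) · Σ_k (x_{k,i} - mean_i) · (x_{k,j} - mean_j), divisor n-1 = 4:
  S[X_1,X_1] = ((-1.6)·(-1.6) + (0.4)·(0.4) + (0.4)·(0.4) + (-1.6)·(-1.6) + (2.4)·(2.4)) / 4 = 11.2/4 = 2.8
  S[X_1,X_2] = ((-1.6)·(-0.2) + (0.4)·(-2.2) + (0.4)·(2.8) + (-1.6)·(1.8) + (2.4)·(-2.2)) / 4 = -7.6/4 = -1.9
  S[X_2,X_2] = ((-0.2)·(-0.2) + (-2.2)·(-2.2) + (2.8)·(2.8) + (1.8)·(1.8) + (-2.2)·(-2.2)) / 4 = 20.8/4 = 5.2
  S = [[2.8, -1.9],
 [-1.9, 5.2]].

Step 3 — invert S. det(S) = 2.8·5.2 - (-1.9)² = 10.95.
  S^{-1} = (1/det) · [[d, -b], [-b, a]] = [[0.4749, 0.1735],
 [0.1735, 0.2557]].

Step 4 — quadratic form (x̄ - mu_0)^T · S^{-1} · (x̄ - mu_0):
  S^{-1} · (x̄ - mu_0) = (2.3927, 1.105),
  (x̄ - mu_0)^T · [...] = (4.6)·(2.3927) + (1.2)·(1.105) = 12.3324.

Step 5 — scale by n: T² = 5 · 12.3324 = 61.6621.

T² ≈ 61.6621


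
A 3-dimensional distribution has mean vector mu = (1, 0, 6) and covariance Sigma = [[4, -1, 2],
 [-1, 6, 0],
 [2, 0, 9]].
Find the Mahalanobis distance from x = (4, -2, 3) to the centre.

Step 1 — centre the observation: (x - mu) = (3, -2, -3).

Step 2 — invert Sigma (cofactor / det for 3×3, or solve directly):
  Sigma^{-1} = [[0.2951, 0.0492, -0.0656],
 [0.0492, 0.1749, -0.0109],
 [-0.0656, -0.0109, 0.1257]].

Step 3 — form the quadratic (x - mu)^T · Sigma^{-1} · (x - mu):
  Sigma^{-1} · (x - mu) = (0.9836, -0.1694, -0.5519).
  (x - mu)^T · [Sigma^{-1} · (x - mu)] = (3)·(0.9836) + (-2)·(-0.1694) + (-3)·(-0.5519) = 4.9454.

Step 4 — take square root: d = √(4.9454) ≈ 2.2238.

d(x, mu) = √(4.9454) ≈ 2.2238


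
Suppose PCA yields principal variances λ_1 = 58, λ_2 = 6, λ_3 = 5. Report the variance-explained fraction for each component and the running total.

Step 1 — total variance = trace(Sigma) = Σ λ_i = 58 + 6 + 5 = 69.

Step 2 — fraction explained by component i = λ_i / Σ λ:
  PC1: 58/69 = 0.8406
  PC2: 6/69 = 0.087
  PC3: 5/69 = 0.0725

Step 3 — cumulative fraction after k components = (λ_1 + ... + λ_k) / Σ λ:
  k = 1: 58/69 = 0.8406
  k = 2: (58 + 6)/69 = 64/69 = 0.9275
  k = 3: (58 + 6 + 5)/69 = 69/69 = 1

Summary (fraction, with percent):

explained: PC1 0.8406 (84.06%), PC2 0.087 (8.7%), PC3 0.0725 (7.25%);  cumulative: 0.8406, 0.9275, 1


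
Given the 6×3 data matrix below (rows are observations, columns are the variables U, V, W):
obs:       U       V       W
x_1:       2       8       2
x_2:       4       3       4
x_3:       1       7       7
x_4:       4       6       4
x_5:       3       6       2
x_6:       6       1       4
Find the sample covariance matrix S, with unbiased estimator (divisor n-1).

Step 1 — column means:
  mean(U) = (2 + 4 + 1 + 4 + 3 + 6) / 6 = 20/6 = 3.3333
  mean(V) = (8 + 3 + 7 + 6 + 6 + 1) / 6 = 31/6 = 5.1667
  mean(W) = (2 + 4 + 7 + 4 + 2 + 4) / 6 = 23/6 = 3.8333

Step 2 — sample covariance S[i,j] = (1/(n-1)) · Σ_k (x_{k,i} - mean_i) · (x_{k,j} - mean_j), with n-1 = 5.
  S[U,U] = ((-1.3333)·(-1.3333) + (0.6667)·(0.6667) + (-2.3333)·(-2.3333) + (0.6667)·(0.6667) + (-0.3333)·(-0.3333) + (2.6667)·(2.6667)) / 5 = 15.3333/5 = 3.0667
  S[U,V] = ((-1.3333)·(2.8333) + (0.6667)·(-2.1667) + (-2.3333)·(1.8333) + (0.6667)·(0.8333) + (-0.3333)·(0.8333) + (2.6667)·(-4.1667)) / 5 = -20.3333/5 = -4.0667
  S[U,W] = ((-1.3333)·(-1.8333) + (0.6667)·(0.1667) + (-2.3333)·(3.1667) + (0.6667)·(0.1667) + (-0.3333)·(-1.8333) + (2.6667)·(0.1667)) / 5 = -3.6667/5 = -0.7333
  S[V,V] = ((2.8333)·(2.8333) + (-2.1667)·(-2.1667) + (1.8333)·(1.8333) + (0.8333)·(0.8333) + (0.8333)·(0.8333) + (-4.1667)·(-4.1667)) / 5 = 34.8333/5 = 6.9667
  S[V,W] = ((2.8333)·(-1.8333) + (-2.1667)·(0.1667) + (1.8333)·(3.1667) + (0.8333)·(0.1667) + (0.8333)·(-1.8333) + (-4.1667)·(0.1667)) / 5 = -1.8333/5 = -0.3667
  S[W,W] = ((-1.8333)·(-1.8333) + (0.1667)·(0.1667) + (3.1667)·(3.1667) + (0.1667)·(0.1667) + (-1.8333)·(-1.8333) + (0.1667)·(0.1667)) / 5 = 16.8333/5 = 3.3667

S is symmetric (S[j,i] = S[i,j]). Assembling:

S = [[3.0667, -4.0667, -0.7333],
 [-4.0667, 6.9667, -0.3667],
 [-0.7333, -0.3667, 3.3667]]


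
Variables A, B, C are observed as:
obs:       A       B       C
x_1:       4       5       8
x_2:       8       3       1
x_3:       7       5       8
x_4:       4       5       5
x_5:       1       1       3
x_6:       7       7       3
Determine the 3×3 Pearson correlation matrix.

Step 1 — column means:
  mean(A) = (4 + 8 + 7 + 4 + 1 + 7) / 6 = 31/6 = 5.1667
  mean(B) = (5 + 3 + 5 + 5 + 1 + 7) / 6 = 26/6 = 4.3333
  mean(C) = (8 + 1 + 8 + 5 + 3 + 3) / 6 = 28/6 = 4.6667

Step 2 — sample variances and covariances s[i,j] = (1/(n-1)) · Σ_k (x_{k,i} - mean_i) · (x_{k,j} - mean_j), with n-1 = 5:
  s[A,A] = ((-1.1667)·(-1.1667) + (2.8333)·(2.8333) + (1.8333)·(1.8333) + (-1.1667)·(-1.1667) + (-4.1667)·(-4.1667) + (1.8333)·(1.8333)) / 5 = 34.8333/5 = 6.9667
  s[A,B] = ((-1.1667)·(0.6667) + (2.8333)·(-1.3333) + (1.8333)·(0.6667) + (-1.1667)·(0.6667) + (-4.1667)·(-3.3333) + (1.8333)·(2.6667)) / 5 = 14.6667/5 = 2.9333
  s[A,C] = ((-1.1667)·(3.3333) + (2.8333)·(-3.6667) + (1.8333)·(3.3333) + (-1.1667)·(0.3333) + (-4.1667)·(-1.6667) + (1.8333)·(-1.6667)) / 5 = -4.6667/5 = -0.9333
  s[B,B] = ((0.6667)·(0.6667) + (-1.3333)·(-1.3333) + (0.6667)·(0.6667) + (0.6667)·(0.6667) + (-3.3333)·(-3.3333) + (2.6667)·(2.6667)) / 5 = 21.3333/5 = 4.2667
  s[B,C] = ((0.6667)·(3.3333) + (-1.3333)·(-3.6667) + (0.6667)·(3.3333) + (0.6667)·(0.3333) + (-3.3333)·(-1.6667) + (2.6667)·(-1.6667)) / 5 = 10.6667/5 = 2.1333
  s[C,C] = ((3.3333)·(3.3333) + (-3.6667)·(-3.6667) + (3.3333)·(3.3333) + (0.3333)·(0.3333) + (-1.6667)·(-1.6667) + (-1.6667)·(-1.6667)) / 5 = 41.3333/5 = 8.2667
  Sample standard deviations s_i = √(s[i,i]):
  s(A) = √(6.9667) = 2.6394
  s(B) = √(4.2667) = 2.0656
  s(C) = √(8.2667) = 2.8752

Step 3 — r_{ij} = s_{ij} / (s_i · s_j):
  r[A,A] = 1 (diagonal).
  r[A,B] = 2.9333 / (2.6394 · 2.0656) = 2.9333 / 5.452 = 0.538
  r[A,C] = -0.9333 / (2.6394 · 2.8752) = -0.9333 / 7.5889 = -0.123
  r[B,B] = 1 (diagonal).
  r[B,C] = 2.1333 / (2.0656 · 2.8752) = 2.1333 / 5.9389 = 0.3592
  r[C,C] = 1 (diagonal).

R is symmetric with unit diagonal. Assembling:

R = [[1, 0.538, -0.123],
 [0.538, 1, 0.3592],
 [-0.123, 0.3592, 1]]


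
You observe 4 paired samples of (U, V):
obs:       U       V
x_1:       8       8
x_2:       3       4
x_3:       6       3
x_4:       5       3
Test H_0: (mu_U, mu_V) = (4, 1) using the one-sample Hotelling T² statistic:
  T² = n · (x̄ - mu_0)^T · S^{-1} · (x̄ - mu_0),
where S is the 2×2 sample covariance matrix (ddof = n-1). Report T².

Step 1 — sample mean vector:
  mean(U) = (8 + 3 + 6 + 5) / 4 = 22/4 = 5.5
  mean(V) = (8 + 4 + 3 + 3) / 4 = 18/4 = 4.5
  x̄ = (5.5, 4.5),  deviation x̄ - mu_0 = (5.5, 4.5) - (4, 1) = (1.5, 3.5).

Step 2 — sample covariance matrix, S[i,j] = (1/(n-1)) · Σ_k (x_{k,i} - mean_i) · (x_{k,j} - mean_j), divisor n-1 = 3:
  S[U,U] = ((2.5)·(2.5) + (-2.5)·(-2.5) + (0.5)·(0.5) + (-0.5)·(-0.5)) / 3 = 13/3 = 4.3333
  S[U,V] = ((2.5)·(3.5) + (-2.5)·(-0.5) + (0.5)·(-1.5) + (-0.5)·(-1.5)) / 3 = 10/3 = 3.3333
  S[V,V] = ((3.5)·(3.5) + (-0.5)·(-0.5) + (-1.5)·(-1.5) + (-1.5)·(-1.5)) / 3 = 17/3 = 5.6667
  S = [[4.3333, 3.3333],
 [3.3333, 5.6667]].

Step 3 — invert S. det(S) = 4.3333·5.6667 - (3.3333)² = 13.4444.
  S^{-1} = (1/det) · [[d, -b], [-b, a]] = [[0.4215, -0.2479],
 [-0.2479, 0.3223]].

Step 4 — quadratic form (x̄ - mu_0)^T · S^{-1} · (x̄ - mu_0):
  S^{-1} · (x̄ - mu_0) = (-0.2355, 0.7562),
  (x̄ - mu_0)^T · [...] = (1.5)·(-0.2355) + (3.5)·(0.7562) = 2.2934.

Step 5 — scale by n: T² = 4 · 2.2934 = 9.1736.

T² ≈ 9.1736


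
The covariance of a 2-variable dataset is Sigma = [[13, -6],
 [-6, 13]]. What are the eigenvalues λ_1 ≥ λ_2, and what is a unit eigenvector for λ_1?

Step 1 — characteristic polynomial of 2×2 Sigma:
  det(Sigma - λI) = λ² - trace · λ + det = 0.
  trace = 13 + 13 = 26, det = 13·13 - (-6)² = 133.
Step 2 — discriminant:
  Δ = trace² - 4·det = 676 - 532 = 144.
Step 3 — eigenvalues:
  λ = (trace ± √Δ)/2 = (26 ± 12)/2,
  λ_1 = 19,  λ_2 = 7.

Step 4 — unit eigenvector for λ_1: solve (Sigma - λ_1 I)v = 0. First row:
  (13 - 19)·v_x + (-6)·v_y = 0, i.e. (-6)·v_x + (-6)·v_y = 0,
  so v ∝ (b, λ_1 - a) = (-6, 6); multiply by -1 so the first entry is positive: u = (6, -6).
  ||u|| = √((6)² + (-6)²) = √(72) ≈ 8.4853,
  v_1 = u/||u|| ≈ (0.7071, -0.7071) (||v_1|| = 1).

λ_1 = 19,  λ_2 = 7;  v_1 ≈ (0.7071, -0.7071)


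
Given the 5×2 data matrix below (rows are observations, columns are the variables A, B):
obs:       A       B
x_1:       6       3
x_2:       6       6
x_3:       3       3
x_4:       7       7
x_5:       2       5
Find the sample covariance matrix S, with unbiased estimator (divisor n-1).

Step 1 — column means:
  mean(A) = (6 + 6 + 3 + 7 + 2) / 5 = 24/5 = 4.8
  mean(B) = (3 + 6 + 3 + 7 + 5) / 5 = 24/5 = 4.8

Step 2 — sample covariance S[i,j] = (1/(n-1)) · Σ_k (x_{k,i} - mean_i) · (x_{k,j} - mean_j), with n-1 = 4.
  S[A,A] = ((1.2)·(1.2) + (1.2)·(1.2) + (-1.8)·(-1.8) + (2.2)·(2.2) + (-2.8)·(-2.8)) / 4 = 18.8/4 = 4.7
  S[A,B] = ((1.2)·(-1.8) + (1.2)·(1.2) + (-1.8)·(-1.8) + (2.2)·(2.2) + (-2.8)·(0.2)) / 4 = 6.8/4 = 1.7
  S[B,B] = ((-1.8)·(-1.8) + (1.2)·(1.2) + (-1.8)·(-1.8) + (2.2)·(2.2) + (0.2)·(0.2)) / 4 = 12.8/4 = 3.2

S is symmetric (S[j,i] = S[i,j]). Assembling:

S = [[4.7, 1.7],
 [1.7, 3.2]]
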